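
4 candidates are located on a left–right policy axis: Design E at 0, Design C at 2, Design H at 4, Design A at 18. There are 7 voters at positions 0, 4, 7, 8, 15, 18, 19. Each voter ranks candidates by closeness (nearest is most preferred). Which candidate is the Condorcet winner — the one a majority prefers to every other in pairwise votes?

With single-peaked preferences on a line, the Condorcet winner is the candidate closest to the median voter.
The median voter (position 8) is closest to Design H at 4.
Check: Design H vs Design A — voters closer to Design H: 4 of 7.

Design H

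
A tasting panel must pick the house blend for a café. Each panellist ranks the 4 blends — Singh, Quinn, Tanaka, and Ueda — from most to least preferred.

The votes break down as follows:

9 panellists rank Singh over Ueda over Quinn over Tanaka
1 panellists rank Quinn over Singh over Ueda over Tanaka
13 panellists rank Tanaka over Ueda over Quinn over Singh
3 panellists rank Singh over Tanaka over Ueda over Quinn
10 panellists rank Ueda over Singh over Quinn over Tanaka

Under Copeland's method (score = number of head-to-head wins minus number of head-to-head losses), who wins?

Ueda

Pairwise results:
  Singh vs Quinn: Singh wins 22–14.
  Singh vs Tanaka: Singh wins 23–13.
  Singh vs Ueda: Ueda wins 23–13.
  Quinn vs Tanaka: Quinn wins 20–16.
  Quinn vs Ueda: Ueda wins 35–1.
  Tanaka vs Ueda: Ueda wins 20–16.
Copeland scores (wins − losses):
  Singh: 2 − 1 = 1
  Quinn: 1 − 2 = -1
  Tanaka: 0 − 3 = -3
  Ueda: 3 − 0 = 3
Ueda has the best Copeland score.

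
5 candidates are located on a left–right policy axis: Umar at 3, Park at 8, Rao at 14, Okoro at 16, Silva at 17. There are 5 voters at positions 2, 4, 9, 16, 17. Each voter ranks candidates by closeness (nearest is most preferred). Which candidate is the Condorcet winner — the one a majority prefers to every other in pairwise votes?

With single-peaked preferences on a line, the Condorcet winner is the candidate closest to the median voter.
The median voter (position 9) is closest to Park at 8.
Check: Park vs Silva — voters closer to Park: 3 of 5.

Park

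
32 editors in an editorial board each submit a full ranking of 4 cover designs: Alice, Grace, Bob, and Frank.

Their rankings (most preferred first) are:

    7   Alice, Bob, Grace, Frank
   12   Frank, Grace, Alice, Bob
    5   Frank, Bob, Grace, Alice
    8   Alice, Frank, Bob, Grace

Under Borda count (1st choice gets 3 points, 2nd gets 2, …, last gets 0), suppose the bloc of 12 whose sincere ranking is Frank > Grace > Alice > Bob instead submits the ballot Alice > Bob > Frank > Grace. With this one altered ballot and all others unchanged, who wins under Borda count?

Borda totals with the altered ballot: Alice 81, Grace 12, Bob 56, Frank 43.
The switch changes the winner from Frank to Alice.

Alice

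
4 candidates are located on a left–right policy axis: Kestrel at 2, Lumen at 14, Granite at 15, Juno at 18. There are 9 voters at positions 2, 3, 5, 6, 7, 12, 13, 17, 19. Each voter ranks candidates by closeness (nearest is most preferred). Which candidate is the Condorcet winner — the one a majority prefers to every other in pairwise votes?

Kestrel

With single-peaked preferences on a line, the Condorcet winner is the candidate closest to the median voter.
The median voter (position 7) is closest to Kestrel at 2.
Check: Kestrel vs Lumen — voters closer to Kestrel: 5 of 9.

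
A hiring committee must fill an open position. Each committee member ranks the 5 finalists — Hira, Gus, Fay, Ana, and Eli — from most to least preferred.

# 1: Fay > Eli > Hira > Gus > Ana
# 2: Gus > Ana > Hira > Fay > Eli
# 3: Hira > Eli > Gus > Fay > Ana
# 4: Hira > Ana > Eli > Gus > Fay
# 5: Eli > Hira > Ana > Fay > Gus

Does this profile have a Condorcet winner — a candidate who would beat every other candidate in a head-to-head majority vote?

Yes

Head-to-head results (5 voters total):
Hira vs Gus: Hira wins 4–1.
Hira vs Fay: Hira wins 4–1.
Hira vs Ana: Hira wins 4–1.
Hira vs Eli: Hira wins 3–2.
Gus vs Fay: Gus wins 3–2.
Gus vs Ana: Gus wins 3–2.
Gus vs Eli: Eli wins 4–1.
Fay vs Ana: Ana wins 3–2.
Fay vs Eli: Eli wins 3–2.
Ana vs Eli: Eli wins 3–2.
Hira beats each rival — Gus (4–1), Fay (4–1), Ana (4–1), Eli (3–2) — so Hira is the Condorcet winner.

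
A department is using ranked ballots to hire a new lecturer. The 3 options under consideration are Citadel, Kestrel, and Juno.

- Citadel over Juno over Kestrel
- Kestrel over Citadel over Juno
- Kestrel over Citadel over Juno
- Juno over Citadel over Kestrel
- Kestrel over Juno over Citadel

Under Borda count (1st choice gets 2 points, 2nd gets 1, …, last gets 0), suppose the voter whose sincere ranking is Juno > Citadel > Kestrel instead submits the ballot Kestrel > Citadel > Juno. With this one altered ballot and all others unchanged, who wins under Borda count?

Kestrel

Borda totals with the altered ballot: Citadel 5, Kestrel 8, Juno 2.
The winner is unchanged: still Kestrel.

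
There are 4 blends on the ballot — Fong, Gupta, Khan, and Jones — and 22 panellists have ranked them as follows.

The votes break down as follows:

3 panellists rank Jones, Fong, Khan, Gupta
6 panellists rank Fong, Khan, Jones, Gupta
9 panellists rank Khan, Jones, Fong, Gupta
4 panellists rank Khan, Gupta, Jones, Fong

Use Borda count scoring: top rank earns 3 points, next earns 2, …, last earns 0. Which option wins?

Borda scores:
  Fong: 3·2 + 6·3 + 9·1 + 4·0 = 33
  Gupta: 3·0 + 6·0 + 9·0 + 4·2 = 8
  Khan: 3·1 + 6·2 + 9·3 + 4·3 = 54
  Jones: 3·3 + 6·1 + 9·2 + 4·1 = 37
Khan has the highest total.

Khan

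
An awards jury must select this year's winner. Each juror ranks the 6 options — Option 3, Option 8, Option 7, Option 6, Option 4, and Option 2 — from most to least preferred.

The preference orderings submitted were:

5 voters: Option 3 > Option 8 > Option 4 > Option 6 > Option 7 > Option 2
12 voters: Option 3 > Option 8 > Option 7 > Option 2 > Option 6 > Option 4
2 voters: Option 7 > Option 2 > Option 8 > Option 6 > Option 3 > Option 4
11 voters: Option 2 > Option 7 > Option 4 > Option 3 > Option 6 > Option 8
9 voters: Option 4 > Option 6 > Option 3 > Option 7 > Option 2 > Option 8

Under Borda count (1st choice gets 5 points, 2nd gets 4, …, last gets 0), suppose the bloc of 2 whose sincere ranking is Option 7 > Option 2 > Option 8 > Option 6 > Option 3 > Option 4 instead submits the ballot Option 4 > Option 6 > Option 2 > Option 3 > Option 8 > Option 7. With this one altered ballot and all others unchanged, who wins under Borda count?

Borda totals with the altered ballot: Option 3 138, Option 8 70, Option 7 103, Option 6 77, Option 4 103, Option 2 94.
The winner is unchanged: still Option 3.

Option 3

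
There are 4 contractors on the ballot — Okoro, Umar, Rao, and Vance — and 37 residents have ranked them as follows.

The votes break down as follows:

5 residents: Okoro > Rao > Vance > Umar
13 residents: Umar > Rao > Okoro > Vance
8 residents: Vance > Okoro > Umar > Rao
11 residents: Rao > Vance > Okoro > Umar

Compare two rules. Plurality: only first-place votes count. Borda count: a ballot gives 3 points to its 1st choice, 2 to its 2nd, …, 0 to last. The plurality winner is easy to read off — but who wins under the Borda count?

Rao

Plurality first-place counts: Okoro 5, Umar 13, Rao 11, Vance 8 → Umar.
Borda totals: Okoro 55, Umar 47, Rao 69, Vance 51 → Rao.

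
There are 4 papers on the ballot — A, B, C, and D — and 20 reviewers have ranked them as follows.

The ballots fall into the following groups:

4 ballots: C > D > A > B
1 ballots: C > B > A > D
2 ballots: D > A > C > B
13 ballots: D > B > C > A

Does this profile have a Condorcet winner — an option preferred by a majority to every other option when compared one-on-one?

Head-to-head results (20 voters total):
A vs B: B wins 14–6.
A vs C: C wins 18–2.
A vs D: D wins 19–1.
B vs C: B wins 13–7.
B vs D: D wins 19–1.
C vs D: D wins 15–5.
D beats each rival — A (19–1), B (19–1), C (15–5) — so D is the Condorcet winner.

Yes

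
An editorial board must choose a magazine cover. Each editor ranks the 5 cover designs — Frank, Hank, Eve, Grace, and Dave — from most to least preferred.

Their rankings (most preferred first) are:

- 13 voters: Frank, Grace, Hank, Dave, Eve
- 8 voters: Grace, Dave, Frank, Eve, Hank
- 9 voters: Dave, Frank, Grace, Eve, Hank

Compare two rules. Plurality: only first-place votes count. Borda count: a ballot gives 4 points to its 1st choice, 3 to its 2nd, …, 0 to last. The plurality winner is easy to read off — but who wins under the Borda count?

Plurality first-place counts: Frank 13, Hank 0, Eve 0, Grace 8, Dave 9 → Frank.
Borda totals: Frank 95, Hank 26, Eve 17, Grace 89, Dave 73 → Frank.

Frank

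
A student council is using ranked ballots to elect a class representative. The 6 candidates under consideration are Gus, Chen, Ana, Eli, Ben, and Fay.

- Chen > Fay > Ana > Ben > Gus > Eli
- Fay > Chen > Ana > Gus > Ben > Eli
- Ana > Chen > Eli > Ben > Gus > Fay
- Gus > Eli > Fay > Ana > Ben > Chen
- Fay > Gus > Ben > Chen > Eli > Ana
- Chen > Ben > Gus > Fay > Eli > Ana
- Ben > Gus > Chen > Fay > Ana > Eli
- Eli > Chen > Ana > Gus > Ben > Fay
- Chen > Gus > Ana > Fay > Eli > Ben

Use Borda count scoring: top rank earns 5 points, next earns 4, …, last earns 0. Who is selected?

Chen

Borda scores:
  Gus: 1 + 2 + 1 + 5 + 4 + 3 + 4 + 2 + 4 = 26
  Chen: 5 + 4 + 4 + 0 + 2 + 5 + 3 + 4 + 5 = 32
  Ana: 3 + 3 + 5 + 2 + 0 + 0 + 1 + 3 + 3 = 20
  Eli: 0 + 0 + 3 + 4 + 1 + 1 + 0 + 5 + 1 = 15
  Ben: 2 + 1 + 2 + 1 + 3 + 4 + 5 + 1 + 0 = 19
  Fay: 4 + 5 + 0 + 3 + 5 + 2 + 2 + 0 + 2 = 23
Chen has the highest total.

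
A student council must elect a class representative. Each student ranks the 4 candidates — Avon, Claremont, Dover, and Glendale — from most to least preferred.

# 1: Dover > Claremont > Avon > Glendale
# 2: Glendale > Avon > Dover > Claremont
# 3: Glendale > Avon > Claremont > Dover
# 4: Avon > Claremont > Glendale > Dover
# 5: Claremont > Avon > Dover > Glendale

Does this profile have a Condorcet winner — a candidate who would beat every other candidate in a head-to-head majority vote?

Head-to-head results (5 voters total):
Avon vs Claremont: Avon wins 3–2.
Avon vs Dover: Avon wins 4–1.
Avon vs Glendale: Avon wins 3–2.
Claremont vs Dover: Claremont wins 3–2.
Claremont vs Glendale: Claremont wins 3–2.
Dover vs Glendale: Glendale wins 3–2.
Avon beats each rival — Claremont (3–2), Dover (4–1), Glendale (3–2) — so Avon is the Condorcet winner.

Yes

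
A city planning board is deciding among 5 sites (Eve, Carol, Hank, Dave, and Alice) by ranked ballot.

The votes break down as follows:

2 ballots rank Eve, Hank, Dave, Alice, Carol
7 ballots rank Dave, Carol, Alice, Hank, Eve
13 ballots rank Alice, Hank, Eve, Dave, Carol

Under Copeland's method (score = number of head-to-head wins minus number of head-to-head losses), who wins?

Alice

Pairwise results:
  Eve vs Carol: Eve wins 15–7.
  Eve vs Hank: Hank wins 20–2.
  Eve vs Dave: Eve wins 15–7.
  Eve vs Alice: Alice wins 20–2.
  Carol vs Hank: Hank wins 15–7.
  Carol vs Dave: Dave wins 22–0.
  Carol vs Alice: Alice wins 15–7.
  Hank vs Dave: Hank wins 15–7.
  Hank vs Alice: Alice wins 20–2.
  Dave vs Alice: Alice wins 13–9.
Copeland scores (wins − losses):
  Eve: 2 − 2 = 0
  Carol: 0 − 4 = -4
  Hank: 3 − 1 = 2
  Dave: 1 − 3 = -2
  Alice: 4 − 0 = 4
Alice has the best Copeland score.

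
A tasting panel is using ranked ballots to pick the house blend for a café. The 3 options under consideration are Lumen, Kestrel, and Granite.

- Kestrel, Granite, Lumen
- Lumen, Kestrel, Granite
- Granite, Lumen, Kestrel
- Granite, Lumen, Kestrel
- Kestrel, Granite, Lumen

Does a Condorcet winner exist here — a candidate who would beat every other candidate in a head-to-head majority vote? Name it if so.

Head-to-head results (5 voters total):
Lumen vs Kestrel: Lumen wins 3–2.
Lumen vs Granite: Granite wins 4–1.
Kestrel vs Granite: Kestrel wins 3–2.
No candidate beats all others: Lumen beats Kestrel beats Granite beats Lumen, a majority cycle.

There is no Condorcet winner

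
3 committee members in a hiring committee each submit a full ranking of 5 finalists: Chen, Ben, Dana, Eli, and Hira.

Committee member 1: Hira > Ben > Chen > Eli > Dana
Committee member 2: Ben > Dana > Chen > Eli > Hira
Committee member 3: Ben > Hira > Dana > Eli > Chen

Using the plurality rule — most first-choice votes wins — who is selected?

Ben

First-place vote totals:
  Chen: 0
  Ben: 2
  Dana: 0
  Eli: 0
  Hira: 1
Ben has the most first-place votes.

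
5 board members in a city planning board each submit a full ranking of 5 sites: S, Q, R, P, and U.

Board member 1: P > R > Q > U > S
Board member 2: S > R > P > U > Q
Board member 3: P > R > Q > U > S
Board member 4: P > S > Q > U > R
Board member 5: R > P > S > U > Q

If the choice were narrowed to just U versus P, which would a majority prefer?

P

Ballots ranking U above P: 0.
Ballots ranking P above U: 5.
P wins the head-to-head, 5–0.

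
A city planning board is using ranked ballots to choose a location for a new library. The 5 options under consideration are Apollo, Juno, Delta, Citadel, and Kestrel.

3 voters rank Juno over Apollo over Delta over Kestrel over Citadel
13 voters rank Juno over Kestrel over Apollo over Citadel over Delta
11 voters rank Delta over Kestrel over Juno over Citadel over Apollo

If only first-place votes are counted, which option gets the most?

First-place vote totals:
  Apollo: 0
  Juno: 16
  Delta: 11
  Citadel: 0
  Kestrel: 0
Juno has the most first-place votes.

Juno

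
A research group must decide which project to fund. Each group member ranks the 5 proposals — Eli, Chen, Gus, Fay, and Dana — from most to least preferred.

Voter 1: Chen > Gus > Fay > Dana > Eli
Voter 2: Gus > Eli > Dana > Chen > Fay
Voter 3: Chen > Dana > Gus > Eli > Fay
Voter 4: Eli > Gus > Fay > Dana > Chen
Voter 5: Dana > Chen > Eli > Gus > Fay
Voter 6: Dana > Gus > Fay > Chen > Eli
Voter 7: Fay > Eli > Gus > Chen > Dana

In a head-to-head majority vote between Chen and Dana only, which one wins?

Ballots ranking Chen above Dana: 3.
Ballots ranking Dana above Chen: 4.
Dana wins the head-to-head, 4–3.

Dana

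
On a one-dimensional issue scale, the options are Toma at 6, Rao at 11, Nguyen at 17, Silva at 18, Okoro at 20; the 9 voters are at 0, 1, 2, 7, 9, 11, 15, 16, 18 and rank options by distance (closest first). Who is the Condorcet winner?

Rao

With single-peaked preferences on a line, the Condorcet winner is the candidate closest to the median voter.
The median voter (position 9) is closest to Rao at 11.
Check: Rao vs Nguyen — voters closer to Rao: 6 of 9.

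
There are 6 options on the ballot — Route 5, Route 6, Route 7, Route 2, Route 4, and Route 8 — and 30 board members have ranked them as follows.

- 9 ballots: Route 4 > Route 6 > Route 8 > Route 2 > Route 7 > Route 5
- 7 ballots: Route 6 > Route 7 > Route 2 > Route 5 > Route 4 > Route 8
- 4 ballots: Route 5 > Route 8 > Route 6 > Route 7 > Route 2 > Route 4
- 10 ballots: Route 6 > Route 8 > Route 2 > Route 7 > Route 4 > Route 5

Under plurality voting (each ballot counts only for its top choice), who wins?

Route 6

First-place vote totals:
  Route 5: 4
  Route 6: 17
  Route 7: 0
  Route 2: 0
  Route 4: 9
  Route 8: 0
Route 6 has the most first-place votes.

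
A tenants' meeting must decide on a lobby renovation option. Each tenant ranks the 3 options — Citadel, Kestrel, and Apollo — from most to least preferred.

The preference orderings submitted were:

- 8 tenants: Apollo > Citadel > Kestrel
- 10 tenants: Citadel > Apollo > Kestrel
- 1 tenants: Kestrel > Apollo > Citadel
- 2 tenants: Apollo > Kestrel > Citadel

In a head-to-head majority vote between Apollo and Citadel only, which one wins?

Ballots ranking Apollo above Citadel: 8+1+2 = 11.
Ballots ranking Citadel above Apollo: 10.
Apollo wins the head-to-head, 11–10.

Apollo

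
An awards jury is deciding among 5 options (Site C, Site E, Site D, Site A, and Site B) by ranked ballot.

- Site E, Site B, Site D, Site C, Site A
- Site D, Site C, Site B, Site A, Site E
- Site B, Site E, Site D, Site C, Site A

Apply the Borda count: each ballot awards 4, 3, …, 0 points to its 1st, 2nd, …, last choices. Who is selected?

Site B

Borda scores:
  Site C: 1 + 3 + 1 = 5
  Site E: 4 + 0 + 3 = 7
  Site D: 2 + 4 + 2 = 8
  Site A: 0 + 1 + 0 = 1
  Site B: 3 + 2 + 4 = 9
Site B has the highest total.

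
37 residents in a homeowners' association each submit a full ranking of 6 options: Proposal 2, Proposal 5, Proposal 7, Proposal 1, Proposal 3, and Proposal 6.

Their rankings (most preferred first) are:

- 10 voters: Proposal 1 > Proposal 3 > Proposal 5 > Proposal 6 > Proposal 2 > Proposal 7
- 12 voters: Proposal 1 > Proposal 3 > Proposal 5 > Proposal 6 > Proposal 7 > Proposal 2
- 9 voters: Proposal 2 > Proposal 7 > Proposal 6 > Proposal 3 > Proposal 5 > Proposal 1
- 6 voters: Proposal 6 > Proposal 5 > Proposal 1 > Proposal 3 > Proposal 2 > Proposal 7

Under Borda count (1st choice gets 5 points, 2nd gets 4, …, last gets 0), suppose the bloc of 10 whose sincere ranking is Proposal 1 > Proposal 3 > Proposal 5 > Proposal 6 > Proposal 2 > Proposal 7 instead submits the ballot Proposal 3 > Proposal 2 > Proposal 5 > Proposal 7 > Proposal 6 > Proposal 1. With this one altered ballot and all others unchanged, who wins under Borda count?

Borda totals with the altered ballot: Proposal 2 91, Proposal 5 99, Proposal 7 68, Proposal 1 78, Proposal 3 128, Proposal 6 91.
The switch changes the winner from Proposal 1 to Proposal 3.

Proposal 3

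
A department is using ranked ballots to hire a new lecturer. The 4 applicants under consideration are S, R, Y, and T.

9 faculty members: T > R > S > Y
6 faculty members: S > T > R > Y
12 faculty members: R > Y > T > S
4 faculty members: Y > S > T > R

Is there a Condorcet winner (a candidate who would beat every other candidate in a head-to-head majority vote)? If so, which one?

Head-to-head results (31 voters total):
S vs R: R wins 21–10.
S vs Y: Y wins 16–15.
S vs T: T wins 21–10.
R vs Y: R wins 27–4.
R vs T: T wins 19–12.
Y vs T: Y wins 16–15.
No candidate beats all others: R beats Y beats T beats R, a majority cycle.

There is no Condorcet winner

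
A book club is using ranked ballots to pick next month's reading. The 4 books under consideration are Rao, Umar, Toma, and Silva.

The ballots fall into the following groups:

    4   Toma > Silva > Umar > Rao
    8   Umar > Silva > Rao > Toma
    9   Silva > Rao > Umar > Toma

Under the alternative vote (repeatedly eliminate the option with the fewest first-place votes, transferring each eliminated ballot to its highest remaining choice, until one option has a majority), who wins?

Round 1: Silva 9, Umar 8, Toma 4, Rao 0. Rao has the fewest and is eliminated.
Round 2: Silva 9, Umar 8, Toma 4. Toma has the fewest and is eliminated.
Round 3: Silva 13, Umar 8. Silva has a majority.

Silva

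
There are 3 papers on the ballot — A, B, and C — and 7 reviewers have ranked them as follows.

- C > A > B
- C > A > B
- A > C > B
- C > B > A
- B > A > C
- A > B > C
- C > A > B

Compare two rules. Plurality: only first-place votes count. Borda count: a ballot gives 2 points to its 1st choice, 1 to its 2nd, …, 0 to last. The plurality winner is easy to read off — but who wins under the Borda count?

Plurality first-place counts: A 2, B 1, C 4 → C.
Borda totals: A 8, B 4, C 9 → C.

C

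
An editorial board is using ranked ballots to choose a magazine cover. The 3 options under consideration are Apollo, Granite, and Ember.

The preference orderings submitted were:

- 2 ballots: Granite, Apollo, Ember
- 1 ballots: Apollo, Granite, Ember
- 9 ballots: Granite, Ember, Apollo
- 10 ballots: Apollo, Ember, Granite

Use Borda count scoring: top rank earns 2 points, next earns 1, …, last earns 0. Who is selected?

Apollo

Borda scores:
  Apollo: 2·1 + 2 + 9·0 + 10·2 = 24
  Granite: 2·2 + 1 + 9·2 + 10·0 = 23
  Ember: 2·0 + 0 + 9·1 + 10·1 = 19
Apollo has the highest total.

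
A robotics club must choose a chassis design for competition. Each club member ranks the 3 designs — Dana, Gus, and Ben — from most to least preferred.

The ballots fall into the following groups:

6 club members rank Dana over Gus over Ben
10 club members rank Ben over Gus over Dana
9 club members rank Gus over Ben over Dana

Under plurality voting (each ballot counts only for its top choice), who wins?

First-place vote totals:
  Dana: 6
  Gus: 9
  Ben: 10
Ben has the most first-place votes.

Ben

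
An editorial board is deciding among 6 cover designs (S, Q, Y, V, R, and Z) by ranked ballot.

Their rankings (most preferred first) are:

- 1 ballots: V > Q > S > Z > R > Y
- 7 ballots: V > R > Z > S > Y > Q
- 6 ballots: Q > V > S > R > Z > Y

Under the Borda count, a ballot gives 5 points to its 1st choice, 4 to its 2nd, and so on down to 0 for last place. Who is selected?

Borda scores:
  S: 3 + 7·2 + 6·3 = 35
  Q: 4 + 7·0 + 6·5 = 34
  Y: 0 + 7·1 + 6·0 = 7
  V: 5 + 7·5 + 6·4 = 64
  R: 1 + 7·4 + 6·2 = 41
  Z: 2 + 7·3 + 6·1 = 29
V has the highest total.

V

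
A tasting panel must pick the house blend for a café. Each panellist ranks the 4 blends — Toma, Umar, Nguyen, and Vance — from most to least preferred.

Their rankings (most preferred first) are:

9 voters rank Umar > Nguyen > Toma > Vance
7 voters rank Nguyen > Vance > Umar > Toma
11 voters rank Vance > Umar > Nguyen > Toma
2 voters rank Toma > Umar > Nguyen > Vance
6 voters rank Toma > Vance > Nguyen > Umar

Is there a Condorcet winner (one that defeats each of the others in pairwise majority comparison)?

Head-to-head results (35 voters total):
Toma vs Umar: Umar wins 27–8.
Toma vs Nguyen: Nguyen wins 27–8.
Toma vs Vance: Vance wins 18–17.
Umar vs Nguyen: Umar wins 22–13.
Umar vs Vance: Vance wins 24–11.
Nguyen vs Vance: Nguyen wins 18–17.
No candidate beats all others: Umar beats Nguyen beats Vance beats Umar, a majority cycle.

No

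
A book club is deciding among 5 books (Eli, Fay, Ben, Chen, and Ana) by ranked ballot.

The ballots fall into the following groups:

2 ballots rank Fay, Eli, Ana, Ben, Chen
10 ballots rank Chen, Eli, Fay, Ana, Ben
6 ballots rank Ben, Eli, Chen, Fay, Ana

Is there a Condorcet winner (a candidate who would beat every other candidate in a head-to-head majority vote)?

Yes

Head-to-head results (18 voters total):
Eli vs Fay: Eli wins 16–2.
Eli vs Ben: Eli wins 12–6.
Eli vs Chen: Chen wins 10–8.
Eli vs Ana: Eli wins 18–0.
Fay vs Ben: Fay wins 12–6.
Fay vs Chen: Chen wins 16–2.
Fay vs Ana: Fay wins 18–0.
Ben vs Chen: Chen wins 10–8.
Ben vs Ana: Ana wins 12–6.
Chen vs Ana: Chen wins 16–2.
Chen beats each rival — Eli (10–8), Fay (16–2), Ben (10–8), Ana (16–2) — so Chen is the Condorcet winner.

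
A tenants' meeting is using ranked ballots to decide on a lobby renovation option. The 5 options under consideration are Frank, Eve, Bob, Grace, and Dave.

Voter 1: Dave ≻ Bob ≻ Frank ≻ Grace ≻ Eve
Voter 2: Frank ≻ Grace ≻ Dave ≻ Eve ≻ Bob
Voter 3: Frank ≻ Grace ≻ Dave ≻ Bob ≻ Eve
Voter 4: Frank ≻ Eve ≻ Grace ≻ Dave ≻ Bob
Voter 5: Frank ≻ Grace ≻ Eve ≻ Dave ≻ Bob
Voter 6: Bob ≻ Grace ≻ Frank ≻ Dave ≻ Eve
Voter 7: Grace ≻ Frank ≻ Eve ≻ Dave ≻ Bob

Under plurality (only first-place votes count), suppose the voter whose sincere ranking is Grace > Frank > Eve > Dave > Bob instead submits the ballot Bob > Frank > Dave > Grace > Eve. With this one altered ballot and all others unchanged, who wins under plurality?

Frank

First-place totals with the altered ballot: Frank 4, Eve 0, Bob 2, Grace 0, Dave 1.
The winner is unchanged: still Frank.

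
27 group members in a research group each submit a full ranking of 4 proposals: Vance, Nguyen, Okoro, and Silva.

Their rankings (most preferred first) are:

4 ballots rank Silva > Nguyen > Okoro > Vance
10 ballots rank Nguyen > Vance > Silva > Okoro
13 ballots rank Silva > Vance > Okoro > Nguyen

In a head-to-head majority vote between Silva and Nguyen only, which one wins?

Silva

Ballots ranking Silva above Nguyen: 4+13 = 17.
Ballots ranking Nguyen above Silva: 10.
Silva wins the head-to-head, 17–10.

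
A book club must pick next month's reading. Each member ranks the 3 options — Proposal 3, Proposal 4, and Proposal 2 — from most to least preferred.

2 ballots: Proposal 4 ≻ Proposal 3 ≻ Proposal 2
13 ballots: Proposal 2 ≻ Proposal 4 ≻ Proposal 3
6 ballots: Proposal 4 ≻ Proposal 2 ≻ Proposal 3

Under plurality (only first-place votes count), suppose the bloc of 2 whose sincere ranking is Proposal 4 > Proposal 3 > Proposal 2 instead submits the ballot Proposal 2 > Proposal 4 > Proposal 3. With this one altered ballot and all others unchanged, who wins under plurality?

First-place totals with the altered ballot: Proposal 3 0, Proposal 4 6, Proposal 2 15.
The winner is unchanged: still Proposal 2.

Proposal 2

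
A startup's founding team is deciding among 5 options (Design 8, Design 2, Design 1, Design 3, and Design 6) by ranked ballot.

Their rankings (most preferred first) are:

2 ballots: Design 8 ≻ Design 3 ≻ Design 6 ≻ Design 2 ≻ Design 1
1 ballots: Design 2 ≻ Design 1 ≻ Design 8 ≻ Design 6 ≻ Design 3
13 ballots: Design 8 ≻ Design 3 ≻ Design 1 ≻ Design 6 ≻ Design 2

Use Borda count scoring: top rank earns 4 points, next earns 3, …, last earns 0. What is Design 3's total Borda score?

Borda scores:
  Design 8: 2·4 + 2 + 13·4 = 62
  Design 2: 2·1 + 4 + 13·0 = 6
  Design 1: 2·0 + 3 + 13·2 = 29
  Design 3: 2·3 + 0 + 13·3 = 45
  Design 6: 2·2 + 1 + 13·1 = 18

45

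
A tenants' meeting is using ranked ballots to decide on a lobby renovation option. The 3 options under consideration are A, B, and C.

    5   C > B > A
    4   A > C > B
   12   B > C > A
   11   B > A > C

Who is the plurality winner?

First-place vote totals:
  A: 4
  B: 23
  C: 5
B has the most first-place votes.

B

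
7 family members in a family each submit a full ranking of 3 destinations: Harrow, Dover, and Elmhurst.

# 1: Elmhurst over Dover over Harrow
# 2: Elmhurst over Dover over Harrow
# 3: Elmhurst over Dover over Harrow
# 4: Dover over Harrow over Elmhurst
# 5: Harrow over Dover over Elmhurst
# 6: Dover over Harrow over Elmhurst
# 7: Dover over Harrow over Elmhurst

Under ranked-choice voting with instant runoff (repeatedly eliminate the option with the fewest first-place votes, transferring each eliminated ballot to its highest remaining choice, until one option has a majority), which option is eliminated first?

Harrow

Round 1: Dover 3, Elmhurst 3, Harrow 1. Harrow has the fewest and is eliminated.
Round 2: Dover 4, Elmhurst 3. Dover has a majority.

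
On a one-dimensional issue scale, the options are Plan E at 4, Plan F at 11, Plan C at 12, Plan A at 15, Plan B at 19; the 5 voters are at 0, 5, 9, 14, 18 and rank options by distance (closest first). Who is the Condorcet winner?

With single-peaked preferences on a line, the Condorcet winner is the candidate closest to the median voter.
The median voter (position 9) is closest to Plan F at 11.
Check: Plan F vs Plan E — voters closer to Plan F: 3 of 5.

Plan F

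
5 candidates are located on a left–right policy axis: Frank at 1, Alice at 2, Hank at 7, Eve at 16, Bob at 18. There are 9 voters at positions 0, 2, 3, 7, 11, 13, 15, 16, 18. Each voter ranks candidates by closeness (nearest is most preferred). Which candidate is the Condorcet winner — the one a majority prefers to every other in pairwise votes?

Hank

With single-peaked preferences on a line, the Condorcet winner is the candidate closest to the median voter.
The median voter (position 11) is closest to Hank at 7.
Check: Hank vs Alice — voters closer to Hank: 6 of 9.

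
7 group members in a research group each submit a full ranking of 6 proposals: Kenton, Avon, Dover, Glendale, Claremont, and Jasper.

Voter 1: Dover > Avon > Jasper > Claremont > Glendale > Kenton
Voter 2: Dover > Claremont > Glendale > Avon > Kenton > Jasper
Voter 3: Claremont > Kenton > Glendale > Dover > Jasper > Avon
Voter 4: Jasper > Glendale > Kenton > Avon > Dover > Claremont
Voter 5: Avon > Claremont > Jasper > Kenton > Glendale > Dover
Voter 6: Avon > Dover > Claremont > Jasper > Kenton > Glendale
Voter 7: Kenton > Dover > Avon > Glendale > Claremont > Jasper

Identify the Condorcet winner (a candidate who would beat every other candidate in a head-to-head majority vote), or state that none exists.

None — there is no Condorcet winner

Head-to-head results (7 voters total):
Kenton vs Avon: Avon wins 4–3.
Kenton vs Dover: Kenton wins 4–3.
Kenton vs Glendale: Kenton wins 4–3.
Kenton vs Claremont: Claremont wins 5–2.
Kenton vs Jasper: Jasper wins 4–3.
Avon vs Dover: Dover wins 4–3.
Avon vs Glendale: Avon wins 4–3.
Avon vs Claremont: Avon wins 5–2.
Avon vs Jasper: Avon wins 5–2.
Dover vs Glendale: Dover wins 4–3.
Dover vs Claremont: Dover wins 5–2.
Dover vs Jasper: Dover wins 5–2.
Glendale vs Claremont: Claremont wins 5–2.
Glendale vs Jasper: Jasper wins 4–3.
Claremont vs Jasper: Claremont wins 5–2.
No candidate beats all others: Kenton beats Dover beats Avon beats Kenton, a majority cycle.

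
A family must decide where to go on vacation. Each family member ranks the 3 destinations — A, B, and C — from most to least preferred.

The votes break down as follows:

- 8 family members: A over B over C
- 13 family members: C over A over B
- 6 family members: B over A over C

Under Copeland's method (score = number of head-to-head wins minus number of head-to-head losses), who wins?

A

Pairwise results:
  A vs B: A wins 21–6.
  A vs C: A wins 14–13.
  B vs C: B wins 14–13.
Copeland scores (wins − losses):
  A: 2 − 0 = 2
  B: 1 − 1 = 0
  C: 0 − 2 = -2
A has the best Copeland score.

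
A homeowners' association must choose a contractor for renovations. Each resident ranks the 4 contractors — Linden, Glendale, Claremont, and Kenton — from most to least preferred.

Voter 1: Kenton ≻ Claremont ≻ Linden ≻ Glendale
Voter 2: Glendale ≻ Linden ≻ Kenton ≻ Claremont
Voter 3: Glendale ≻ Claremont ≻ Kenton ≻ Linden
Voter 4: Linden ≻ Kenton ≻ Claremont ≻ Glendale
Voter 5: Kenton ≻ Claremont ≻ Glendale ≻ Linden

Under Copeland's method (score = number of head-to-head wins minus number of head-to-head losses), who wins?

Kenton

Pairwise results:
  Linden vs Glendale: Glendale wins 3–2.
  Linden vs Claremont: Claremont wins 3–2.
  Linden vs Kenton: Kenton wins 3–2.
  Glendale vs Claremont: Claremont wins 3–2.
  Glendale vs Kenton: Kenton wins 3–2.
  Claremont vs Kenton: Kenton wins 4–1.
Copeland scores (wins − losses):
  Linden: 0 − 3 = -3
  Glendale: 1 − 2 = -1
  Claremont: 2 − 1 = 1
  Kenton: 3 − 0 = 3
Kenton has the best Copeland score.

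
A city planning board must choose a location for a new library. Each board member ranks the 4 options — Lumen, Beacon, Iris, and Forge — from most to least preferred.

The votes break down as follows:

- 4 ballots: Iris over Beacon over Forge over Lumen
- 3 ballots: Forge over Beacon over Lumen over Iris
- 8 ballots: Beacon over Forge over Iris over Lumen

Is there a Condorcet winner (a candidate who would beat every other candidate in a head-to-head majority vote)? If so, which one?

Head-to-head results (15 voters total):
Lumen vs Beacon: Beacon wins 15–0.
Lumen vs Iris: Iris wins 12–3.
Lumen vs Forge: Forge wins 15–0.
Beacon vs Iris: Beacon wins 11–4.
Beacon vs Forge: Beacon wins 12–3.
Iris vs Forge: Forge wins 11–4.
Beacon beats each rival — Lumen (15–0), Iris (11–4), Forge (12–3) — so Beacon is the Condorcet winner.

Beacon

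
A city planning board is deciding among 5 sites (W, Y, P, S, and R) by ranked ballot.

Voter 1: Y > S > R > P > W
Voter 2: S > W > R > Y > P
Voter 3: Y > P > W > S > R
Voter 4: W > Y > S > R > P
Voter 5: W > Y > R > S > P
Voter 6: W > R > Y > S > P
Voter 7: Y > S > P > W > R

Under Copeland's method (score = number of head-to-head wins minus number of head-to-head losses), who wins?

Pairwise results:
  W vs Y: W wins 4–3.
  W vs P: W wins 4–3.
  W vs S: W wins 4–3.
  W vs R: W wins 6–1.
  Y vs P: Y wins 7–0.
  Y vs S: Y wins 6–1.
  Y vs R: Y wins 5–2.
  P vs S: S wins 6–1.
  P vs R: R wins 5–2.
  S vs R: S wins 5–2.
Copeland scores (wins − losses):
  W: 4 − 0 = 4
  Y: 3 − 1 = 2
  P: 0 − 4 = -4
  S: 2 − 2 = 0
  R: 1 − 3 = -2
W has the best Copeland score.

W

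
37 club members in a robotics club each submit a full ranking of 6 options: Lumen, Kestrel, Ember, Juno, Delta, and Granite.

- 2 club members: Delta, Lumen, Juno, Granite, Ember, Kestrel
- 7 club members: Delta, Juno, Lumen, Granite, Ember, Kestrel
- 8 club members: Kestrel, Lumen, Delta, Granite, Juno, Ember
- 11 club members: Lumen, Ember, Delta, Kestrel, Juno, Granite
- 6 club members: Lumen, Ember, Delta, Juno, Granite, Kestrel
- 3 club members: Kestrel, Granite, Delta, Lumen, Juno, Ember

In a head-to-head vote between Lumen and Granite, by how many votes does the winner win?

31

Ballots ranking Lumen above Granite: 2+7+8+11+6 = 34.
Ballots ranking Granite above Lumen: 3.
Lumen wins 34–3, a margin of 31.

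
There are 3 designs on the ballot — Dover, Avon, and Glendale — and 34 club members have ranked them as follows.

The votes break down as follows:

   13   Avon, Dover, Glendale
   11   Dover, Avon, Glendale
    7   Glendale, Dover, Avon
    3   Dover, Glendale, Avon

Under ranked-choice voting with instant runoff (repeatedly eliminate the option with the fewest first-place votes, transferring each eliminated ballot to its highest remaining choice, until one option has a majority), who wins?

Dover

Round 1: Dover 14, Avon 13, Glendale 7. Glendale has the fewest and is eliminated.
Round 2: Dover 21, Avon 13. Dover has a majority.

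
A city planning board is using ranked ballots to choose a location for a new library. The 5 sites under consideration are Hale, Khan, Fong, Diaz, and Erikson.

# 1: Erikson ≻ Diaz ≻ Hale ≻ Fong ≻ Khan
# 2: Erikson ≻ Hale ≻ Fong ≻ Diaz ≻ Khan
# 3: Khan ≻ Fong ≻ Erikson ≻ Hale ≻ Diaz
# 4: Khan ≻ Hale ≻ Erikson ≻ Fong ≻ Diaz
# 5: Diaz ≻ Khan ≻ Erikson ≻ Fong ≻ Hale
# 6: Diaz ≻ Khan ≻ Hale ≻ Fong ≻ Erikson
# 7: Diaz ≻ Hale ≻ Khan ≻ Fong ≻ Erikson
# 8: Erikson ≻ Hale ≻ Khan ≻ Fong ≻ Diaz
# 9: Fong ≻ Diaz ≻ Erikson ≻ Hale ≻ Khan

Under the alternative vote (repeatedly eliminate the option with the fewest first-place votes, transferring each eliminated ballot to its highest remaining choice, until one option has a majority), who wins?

Round 1: Diaz 3, Erikson 3, Khan 2, Fong 1, Hale 0. Hale has the fewest and is eliminated.
Round 2: Diaz 3, Erikson 3, Khan 2, Fong 1. Fong has the fewest and is eliminated.
Round 3: Diaz 4, Erikson 3, Khan 2. Khan has the fewest and is eliminated.
Round 4: Erikson 5, Diaz 4. Erikson has a majority.

Erikson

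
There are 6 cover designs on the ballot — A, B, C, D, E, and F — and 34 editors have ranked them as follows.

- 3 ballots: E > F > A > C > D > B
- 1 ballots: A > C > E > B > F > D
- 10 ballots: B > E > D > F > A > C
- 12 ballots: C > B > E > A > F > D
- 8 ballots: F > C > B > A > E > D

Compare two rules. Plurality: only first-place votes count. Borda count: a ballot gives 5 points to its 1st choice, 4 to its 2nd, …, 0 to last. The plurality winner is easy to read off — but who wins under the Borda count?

Plurality first-place counts: A 1, B 10, C 12, D 0, E 3, F 8 → C.
Borda totals: A 64, B 124, C 102, D 33, E 102, F 85 → B.

B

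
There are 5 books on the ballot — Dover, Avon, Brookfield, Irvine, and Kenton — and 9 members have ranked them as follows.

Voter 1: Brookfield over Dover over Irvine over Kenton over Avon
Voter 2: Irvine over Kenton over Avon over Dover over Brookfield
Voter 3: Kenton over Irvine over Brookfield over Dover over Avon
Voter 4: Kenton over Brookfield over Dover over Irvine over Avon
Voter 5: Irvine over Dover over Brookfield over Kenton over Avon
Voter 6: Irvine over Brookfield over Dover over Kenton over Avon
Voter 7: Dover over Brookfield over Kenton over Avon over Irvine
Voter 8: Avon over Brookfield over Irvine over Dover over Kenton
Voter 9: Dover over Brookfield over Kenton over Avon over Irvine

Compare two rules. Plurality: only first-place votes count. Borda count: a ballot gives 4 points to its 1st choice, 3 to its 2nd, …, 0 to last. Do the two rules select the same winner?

No

Plurality first-place counts: Dover 2, Avon 1, Brookfield 1, Irvine 3, Kenton 2 → Irvine.
Borda totals: Dover 21, Avon 8, Brookfield 23, Irvine 20, Kenton 18 → Brookfield.
The two rules disagree: plurality picks Irvine, Borda picks Brookfield.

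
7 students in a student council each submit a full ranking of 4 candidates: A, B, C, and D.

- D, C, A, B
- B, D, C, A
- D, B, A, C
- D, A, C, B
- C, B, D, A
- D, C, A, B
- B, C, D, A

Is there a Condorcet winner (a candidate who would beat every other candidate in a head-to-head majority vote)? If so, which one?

Head-to-head results (7 voters total):
A vs B: B wins 4–3.
A vs C: C wins 5–2.
A vs D: D wins 7–0.
B vs C: C wins 4–3.
B vs D: D wins 4–3.
C vs D: D wins 5–2.
D beats each rival — A (7–0), B (4–3), C (5–2) — so D is the Condorcet winner.

D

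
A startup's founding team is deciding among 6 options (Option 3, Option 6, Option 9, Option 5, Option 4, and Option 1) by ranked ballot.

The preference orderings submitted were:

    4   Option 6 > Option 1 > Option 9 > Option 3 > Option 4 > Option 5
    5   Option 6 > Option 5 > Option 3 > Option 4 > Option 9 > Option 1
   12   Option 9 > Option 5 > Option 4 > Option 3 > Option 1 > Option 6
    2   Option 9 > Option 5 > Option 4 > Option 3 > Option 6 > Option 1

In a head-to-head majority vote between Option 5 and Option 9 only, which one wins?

Option 9

Ballots ranking Option 5 above Option 9: 5.
Ballots ranking Option 9 above Option 5: 4+12+2 = 18.
Option 9 wins the head-to-head, 18–5.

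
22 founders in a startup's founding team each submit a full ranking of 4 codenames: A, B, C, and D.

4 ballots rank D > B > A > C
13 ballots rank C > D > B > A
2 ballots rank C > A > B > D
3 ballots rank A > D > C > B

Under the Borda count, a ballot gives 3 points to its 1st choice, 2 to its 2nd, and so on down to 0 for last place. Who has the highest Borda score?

C

Borda scores:
  A: 4·1 + 13·0 + 2·2 + 3·3 = 17
  B: 4·2 + 13·1 + 2·1 + 3·0 = 23
  C: 4·0 + 13·3 + 2·3 + 3·1 = 48
  D: 4·3 + 13·2 + 2·0 + 3·2 = 44
C has the highest total.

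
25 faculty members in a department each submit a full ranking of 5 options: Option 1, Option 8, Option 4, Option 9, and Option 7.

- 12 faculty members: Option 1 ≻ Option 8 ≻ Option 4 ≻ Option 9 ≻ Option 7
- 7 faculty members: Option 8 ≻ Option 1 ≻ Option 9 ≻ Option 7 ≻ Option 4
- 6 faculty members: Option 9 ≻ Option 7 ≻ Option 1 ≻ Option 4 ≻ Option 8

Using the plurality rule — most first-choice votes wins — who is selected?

Option 1

First-place vote totals:
  Option 1: 12
  Option 8: 7
  Option 4: 0
  Option 9: 6
  Option 7: 0
Option 1 has the most first-place votes.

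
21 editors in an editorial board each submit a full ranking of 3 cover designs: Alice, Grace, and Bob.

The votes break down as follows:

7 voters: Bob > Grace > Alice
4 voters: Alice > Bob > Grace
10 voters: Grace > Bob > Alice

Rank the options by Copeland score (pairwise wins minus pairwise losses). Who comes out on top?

Pairwise results:
  Alice vs Grace: Grace wins 17–4.
  Alice vs Bob: Bob wins 17–4.
  Grace vs Bob: Bob wins 11–10.
Copeland scores (wins − losses):
  Alice: 0 − 2 = -2
  Grace: 1 − 1 = 0
  Bob: 2 − 0 = 2
Bob has the best Copeland score.

Bob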